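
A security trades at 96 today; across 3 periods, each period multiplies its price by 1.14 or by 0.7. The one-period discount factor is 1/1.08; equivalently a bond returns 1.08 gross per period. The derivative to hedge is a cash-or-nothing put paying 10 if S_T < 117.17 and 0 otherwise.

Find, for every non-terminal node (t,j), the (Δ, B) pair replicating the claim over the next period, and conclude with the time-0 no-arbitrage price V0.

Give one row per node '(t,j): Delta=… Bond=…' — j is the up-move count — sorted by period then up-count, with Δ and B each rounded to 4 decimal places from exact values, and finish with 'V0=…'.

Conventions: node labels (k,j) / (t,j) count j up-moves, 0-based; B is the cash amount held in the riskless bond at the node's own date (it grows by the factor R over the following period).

The replicating-portfolio and risk-neutral prices coincide; use p* = (1.08−0.7)/(1.14−0.7) = 0.8636 for the latter.
Expiry values: V(3,0)=10.0000, V(3,1)=10.0000, V(3,2)=10.0000, V(3,3)=0.0000
Node (2,0) S=47.0400: V=(p*·10.0000+(1−p*)·10.0000)/1.08=9.2593; Δ=(10.0000−10.0000)/(53.6256−32.9280)=0.0000; B=V−Δ·S=9.2593
Node (2,1) S=76.6080: V=(p*·10.0000+(1−p*)·10.0000)/1.08=9.2593; Δ=(10.0000−10.0000)/(87.3331−53.6256)=0.0000; B=V−Δ·S=9.2593
Node (2,2) S=124.7616: V=(p*·0.0000+(1−p*)·10.0000)/1.08=1.2626; Δ=(0.0000−10.0000)/(142.2282−87.3331)=-0.1822; B=V−Δ·S=23.9899
Node (1,0) S=67.2000: V=(p*·9.2593+(1−p*)·9.2593)/1.08=8.5734; Δ=(9.2593−9.2593)/(76.6080−47.0400)=0.0000; B=V−Δ·S=8.5734
Node (1,1) S=109.4400: V=(p*·1.2626+(1−p*)·9.2593)/1.08=2.1788; Δ=(1.2626−9.2593)/(124.7616−76.6080)=-0.1661; B=V−Δ·S=20.3529
Node (0,0) S=96.0000: V=(p*·2.1788+(1−p*)·8.5734)/1.08=2.8248; Δ=(2.1788−8.5734)/(109.4400−67.2000)=-0.1514; B=V−Δ·S=17.3580
As a check, the time-0 holding Δ(0,0)·S0 + B(0,0) comes to 2.8248 — exactly V0.

(0,0): Delta=-0.1514 Bond=17.3580
(1,0): Delta=0.0000 Bond=8.5734
(1,1): Delta=-0.1661 Bond=20.3529
(2,0): Delta=0.0000 Bond=9.2593
(2,1): Delta=0.0000 Bond=9.2593
(2,2): Delta=-0.1822 Bond=23.9899
V0=2.8248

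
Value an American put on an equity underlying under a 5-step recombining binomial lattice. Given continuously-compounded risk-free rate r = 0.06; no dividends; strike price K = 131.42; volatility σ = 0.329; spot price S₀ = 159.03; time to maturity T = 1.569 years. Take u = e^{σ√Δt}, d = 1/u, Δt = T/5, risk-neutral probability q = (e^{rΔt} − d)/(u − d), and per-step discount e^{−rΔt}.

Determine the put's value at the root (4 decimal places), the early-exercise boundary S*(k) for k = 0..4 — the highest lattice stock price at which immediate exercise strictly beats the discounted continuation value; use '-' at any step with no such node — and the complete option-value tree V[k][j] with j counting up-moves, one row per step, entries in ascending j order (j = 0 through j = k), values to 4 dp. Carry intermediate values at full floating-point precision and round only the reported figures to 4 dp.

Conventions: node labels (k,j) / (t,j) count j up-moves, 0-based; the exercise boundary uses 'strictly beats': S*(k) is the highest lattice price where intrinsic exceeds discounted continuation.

params: Δt=0.31380 u=1.20237 d=0.83169 q=0.50533 e^(-rΔt)=0.98135
t_5 payoffs: 68.1381 39.9330 0.0000 0.0000 0.0000 0.0000
t_4: node(4,0) S=76.0886 payoff=55.3314 vs cont=52.8802 → 55.3314 [stop]  node(4,1) S=110.0017 payoff=21.4183 vs cont=19.3853 → 21.4183 [stop]  node(4,2) S=159.0300 payoff=0.0000 vs cont=0.0000 → 0.0000 [wait]  node(4,3) S=229.9106 payoff=0.0000 vs cont=0.0000 → 0.0000 [wait]  node(4,4) S=332.3830 payoff=0.0000 vs cont=0.0000 → 0.0000 [wait]  ⇒ S*(4)=110.0017
t_3: node(3,0) S=91.4870 payoff=39.9330 vs cont=37.4818 → 39.9330 [stop]  node(3,1) S=132.2632 payoff=0.0000 vs cont=10.3974 → 10.3974 [wait]  node(3,2) S=191.2137 payoff=0.0000 vs cont=0.0000 → 0.0000 [wait]  node(3,3) S=276.4387 payoff=0.0000 vs cont=0.0000 → 0.0000 [wait]  ⇒ S*(3)=91.4870
t_2: node(2,0) S=110.0017 payoff=21.4183 vs cont=24.5414 → 24.5414 [wait]  node(2,1) S=159.0300 payoff=0.0000 vs cont=5.0474 → 5.0474 [wait]  node(2,2) S=229.9106 payoff=0.0000 vs cont=0.0000 → 0.0000 [wait]  ⇒ S*(2)=-
t_1: node(1,0) S=132.2632 payoff=0.0000 vs cont=14.4165 → 14.4165 [wait]  node(1,1) S=191.2137 payoff=0.0000 vs cont=2.4502 → 2.4502 [wait]  ⇒ S*(1)=-
t_0: node(0,0) S=159.0300 payoff=0.0000 vs cont=8.2135 → 8.2135 [wait]  ⇒ S*(0)=-

price = 8.2135
boundary = - - - 91.4870 110.0017
tree:
8.2135
14.4165 2.4502
24.5414 5.0474 0.0000
39.9330 10.3974 0.0000 0.0000
55.3314 21.4183 0.0000 0.0000 0.0000
68.1381 39.9330 0.0000 0.0000 0.0000 0.0000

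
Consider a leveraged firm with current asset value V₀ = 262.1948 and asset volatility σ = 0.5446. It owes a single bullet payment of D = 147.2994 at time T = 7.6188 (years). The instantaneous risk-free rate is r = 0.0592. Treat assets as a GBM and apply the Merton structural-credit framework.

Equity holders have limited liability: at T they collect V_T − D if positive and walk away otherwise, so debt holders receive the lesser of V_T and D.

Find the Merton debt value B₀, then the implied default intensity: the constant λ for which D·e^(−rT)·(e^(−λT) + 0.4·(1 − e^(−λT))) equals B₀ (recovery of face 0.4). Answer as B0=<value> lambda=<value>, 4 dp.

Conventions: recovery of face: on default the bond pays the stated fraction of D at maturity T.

B0=64.1946 lambda=0.0981

Apply the equity-as-call identities (strike 147.2994, horizon 7.6188 years):
d₁ = [ln(V₀/D) + (r + σ²/2)T] / (σ√T)
   = [ln(262.1948/147.2994) + (0.0592 + 0.5·0.5446²)·7.6188] / (0.5446·√7.6188)
   = [0.576620 + 1.580860] / 1.503214 = 1.435245
d₂ = d₁ − σ√T = 1.435245 − 1.503214 = -0.067970
N(d₁) = 0.924391,  N(d₂) = 0.472905,  e^(−rT) = 0.636970
E₀ = V₀·N(d₁) − D·e^(−rT)·N(d₂)
   = 262.1948·0.924391 − 147.2994·0.636970·0.472905 = 198.000163
B₀ = V₀ − E₀ = 262.1948 − 198.000163 = 64.194637
e^(−λT) = (B₀·e^(rT)/D − 0.4)/(1 − 0.4) = (64.1946·1.569933/147.2994 − 0.4)/0.6 = 0.47365505
λ = −ln(0.47365505)/7.6188 = 0.098083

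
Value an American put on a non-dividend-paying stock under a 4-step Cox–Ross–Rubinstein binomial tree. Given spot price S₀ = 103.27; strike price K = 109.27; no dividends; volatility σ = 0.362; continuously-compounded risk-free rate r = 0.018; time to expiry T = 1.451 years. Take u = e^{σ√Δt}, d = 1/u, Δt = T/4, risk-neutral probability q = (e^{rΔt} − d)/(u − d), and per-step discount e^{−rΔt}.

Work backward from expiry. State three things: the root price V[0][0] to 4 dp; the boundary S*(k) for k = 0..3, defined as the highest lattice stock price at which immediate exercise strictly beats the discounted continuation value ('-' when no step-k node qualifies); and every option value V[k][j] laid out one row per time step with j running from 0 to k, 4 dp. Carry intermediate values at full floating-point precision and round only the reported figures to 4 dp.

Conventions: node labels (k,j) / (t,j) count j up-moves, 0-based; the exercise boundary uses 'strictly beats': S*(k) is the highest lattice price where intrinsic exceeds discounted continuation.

params: Δt=0.36275 u=1.24362 d=0.80410 q=0.46061 e^(-rΔt)=0.99349
t_4 payoffs: 66.0962 42.4975 6.0000 0.0000 0.0000
t_3: node(3,0) S=53.6919 payoff=55.5781 vs cont=54.8669 → 55.5781 [stop]  node(3,1) S=83.0397 payoff=26.2303 vs cont=25.5191 → 26.2303 [stop]  node(3,2) S=128.4288 payoff=0.0000 vs cont=3.2153 → 3.2153 [wait]  node(3,3) S=198.6274 payoff=0.0000 vs cont=0.0000 → 0.0000 [wait]  ⇒ S*(3)=83.0397
t_2: node(2,0) S=66.7725 payoff=42.4975 vs cont=41.7864 → 42.4975 [stop]  node(2,1) S=103.2700 payoff=6.0000 vs cont=15.5276 → 15.5276 [wait]  node(2,2) S=159.7169 payoff=0.0000 vs cont=1.7230 → 1.7230 [wait]  ⇒ S*(2)=66.7725
t_1: node(1,0) S=83.0397 payoff=26.2303 vs cont=29.8791 → 29.8791 [wait]  node(1,1) S=128.4288 payoff=0.0000 vs cont=9.1093 → 9.1093 [wait]  ⇒ S*(1)=-
t_0: node(0,0) S=103.2700 payoff=6.0000 vs cont=20.1801 → 20.1801 [wait]  ⇒ S*(0)=-

price = 20.1801
boundary = - - 66.7725 83.0397
tree:
20.1801
29.8791 9.1093
42.4975 15.5276 1.7230
55.5781 26.2303 3.2153 0.0000
66.0962 42.4975 6.0000 0.0000 0.0000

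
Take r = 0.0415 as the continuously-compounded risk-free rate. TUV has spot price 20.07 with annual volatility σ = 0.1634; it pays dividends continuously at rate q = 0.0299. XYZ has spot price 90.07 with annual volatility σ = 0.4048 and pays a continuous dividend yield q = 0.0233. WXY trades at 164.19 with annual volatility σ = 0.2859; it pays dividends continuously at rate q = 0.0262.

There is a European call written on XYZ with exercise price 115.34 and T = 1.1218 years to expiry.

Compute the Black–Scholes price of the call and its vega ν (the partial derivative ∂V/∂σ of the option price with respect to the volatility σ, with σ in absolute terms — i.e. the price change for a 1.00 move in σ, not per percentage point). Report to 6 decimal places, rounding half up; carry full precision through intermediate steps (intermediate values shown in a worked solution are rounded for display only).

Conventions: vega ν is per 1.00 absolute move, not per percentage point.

price = 7.867934
ν = 35.283934

σ√T = 0.4048·√1.1218 = 0.428744
d₁ = (ln(S/K) + (r−q+σ²/2)T) / (σ√T) = (ln(90.07/115.34) + (0.0415−0.0233+0.4048²/2)·1.1218) / 0.428744 = (-0.247297 + 0.112328) / 0.428744 = -0.314802
d₂ = d₁ − σ√T = -0.314802 − 0.428744 = -0.743546
e^{−rT} = 0.954512
e^{−qT} = 0.974201
N(d₁) = 0.376456,  N(d₂) = 0.228575
Call price V = S·e^{−qT}·N(d₁) − K·e^{−rT}·N(d₂) = 33.032598 − 25.164664 = 7.867934
φ(d₁) = (1/√(2π))·e^{−d₁²/2} = 0.379656
ν = S·e^{−qT}·φ(d₁)·√T = 35.283934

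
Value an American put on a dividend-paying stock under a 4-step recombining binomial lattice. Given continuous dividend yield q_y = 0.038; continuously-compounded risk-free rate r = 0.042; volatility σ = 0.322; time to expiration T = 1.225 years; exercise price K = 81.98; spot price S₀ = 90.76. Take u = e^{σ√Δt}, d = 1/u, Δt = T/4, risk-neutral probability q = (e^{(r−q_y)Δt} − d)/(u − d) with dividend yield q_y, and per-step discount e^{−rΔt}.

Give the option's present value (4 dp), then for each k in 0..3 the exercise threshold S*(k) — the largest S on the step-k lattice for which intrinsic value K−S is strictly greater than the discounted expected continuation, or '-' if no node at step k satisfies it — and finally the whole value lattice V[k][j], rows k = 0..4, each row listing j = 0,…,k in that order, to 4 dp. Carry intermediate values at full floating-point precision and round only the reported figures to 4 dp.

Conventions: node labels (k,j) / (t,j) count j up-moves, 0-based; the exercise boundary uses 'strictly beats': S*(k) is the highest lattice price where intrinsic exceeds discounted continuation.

Δt=0.30625, u=1.19506, d=0.83678, q=0.45899, disc=e^(-rΔt)=0.98722
k=4 terminal: V=max(K-S,0) → 37.4821 18.4298 0.0000 0.0000 0.0000
k=3: j=0 S=53.1775 intr=28.8025 cont=28.3700 V=28.8025[EX]; j=1 S=75.9461 intr=6.0339 cont=9.8433 V=9.8433[hold]; j=2 S=108.4634 intr=0.0000 cont=0.0000 V=0.0000[hold]; j=3 S=154.9034 intr=0.0000 cont=0.0000 V=0.0000[hold]  S*(3)=53.1775
k=2: j=0 S=63.5502 intr=18.4298 cont=19.8435 V=19.8435[hold]; j=1 S=90.7600 intr=0.0000 cont=5.2573 V=5.2573[hold]; j=2 S=129.6200 intr=0.0000 cont=0.0000 V=0.0000[hold]  S*(2)=-
k=1: j=0 S=75.9461 intr=6.0339 cont=12.9805 V=12.9805[hold]; j=1 S=108.4634 intr=0.0000 cont=2.8079 V=2.8079[hold]  S*(1)=-
k=0: j=0 S=90.7600 intr=0.0000 cont=8.2052 V=8.2052[hold]  S*(0)=-

price = 8.2052
boundary = - - - 53.1775
tree:
8.2052
12.9805 2.8079
19.8435 5.2573 0.0000
28.8025 9.8433 0.0000 0.0000
37.4821 18.4298 0.0000 0.0000 0.0000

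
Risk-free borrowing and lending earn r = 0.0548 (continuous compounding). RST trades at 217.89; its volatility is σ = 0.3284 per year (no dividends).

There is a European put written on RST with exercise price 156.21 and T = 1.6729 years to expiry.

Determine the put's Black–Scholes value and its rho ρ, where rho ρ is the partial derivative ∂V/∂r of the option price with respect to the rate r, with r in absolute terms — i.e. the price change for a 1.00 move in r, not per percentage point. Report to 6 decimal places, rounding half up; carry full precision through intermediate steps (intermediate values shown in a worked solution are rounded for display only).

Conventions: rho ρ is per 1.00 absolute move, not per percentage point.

σ√T = 0.3284·√1.6729 = 0.424755
d₁ = (ln(S/K) + (r+σ²/2)T) / (σ√T) = (ln(217.89/156.21) + (0.0548+0.3284²/2)·1.6729) / 0.424755 = (0.332789 + 0.181883) / 0.424755 = 1.211693
d₂ = d₁ − σ√T = 1.211693 − 0.424755 = 0.786938
e^{−rT} = 0.912402
N(−d₁) = 0.112815,  N(−d₂) = 0.215659
Put price V = K·e^{−rT}·N(−d₂) − S·N(−d₁) = 30.737066 − 24.581248 = 6.155818
ρ = −K·T·e^{−rT}·N(−d₂) = -51.420038

price = 6.155818
ρ = -51.420038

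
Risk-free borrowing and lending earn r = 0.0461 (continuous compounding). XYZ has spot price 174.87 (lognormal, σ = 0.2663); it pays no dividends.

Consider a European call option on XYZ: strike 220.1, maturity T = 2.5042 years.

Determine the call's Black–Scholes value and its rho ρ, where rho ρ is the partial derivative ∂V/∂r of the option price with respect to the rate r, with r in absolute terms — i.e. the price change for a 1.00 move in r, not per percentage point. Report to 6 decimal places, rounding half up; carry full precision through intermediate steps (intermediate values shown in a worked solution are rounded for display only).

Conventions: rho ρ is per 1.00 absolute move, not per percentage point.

σ√T = 0.2663·√2.5042 = 0.421411
d₁ = (ln(S/K) + (r+σ²/2)T) / (σ√T) = (ln(174.87/220.1) + (0.0461+0.2663²/2)·2.5042) / 0.421411 = (-0.230039 + 0.204237) / 0.421411 = -0.061228
d₂ = d₁ − σ√T = -0.061228 − 0.421411 = -0.482638
e^{−rT} = 0.890971
N(d₁) = 0.475589,  N(d₂) = 0.314676
Call price V = S·N(d₁) − K·e^{−rT}·N(d₂) = 83.166241 − 61.708851 = 21.457390
ρ = K·T·e^{−rT}·N(d₂) = 154.531304

price = 21.457390
ρ = 154.531304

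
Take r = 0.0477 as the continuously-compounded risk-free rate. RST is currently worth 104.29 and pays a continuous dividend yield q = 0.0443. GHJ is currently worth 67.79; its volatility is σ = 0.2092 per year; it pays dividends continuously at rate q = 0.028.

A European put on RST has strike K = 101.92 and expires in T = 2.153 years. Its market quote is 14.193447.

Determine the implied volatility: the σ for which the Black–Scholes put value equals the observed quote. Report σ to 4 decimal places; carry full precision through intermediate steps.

sigma = 0.2869

At σ = 0.2869 the Black–Scholes value reproduces the quote:
σ√T = 0.2869·√2.153 = 0.420971
d₁ = (ln(S/K) + (r−q+σ²/2)T) / (σ√T) = (ln(104.29/101.92) + (0.0477−0.0443+0.2869²/2)·2.153) / 0.420971 = (0.022987 + 0.095929) / 0.420971 = 0.282480
d₂ = d₁ − σ√T = 0.282480 − 0.420971 = -0.138492
e^{−rT} = 0.902399
e^{−qT} = 0.909029
N(−d₁) = 0.388788,  N(−d₂) = 0.555074
V = K·e^{−rT}·N(−d₂) − S·e^{−qT}·N(−d₁) = 51.051568 − 36.858121 = 14.193447 (matching the quote); vega is positive throughout, so no other σ reproduces this price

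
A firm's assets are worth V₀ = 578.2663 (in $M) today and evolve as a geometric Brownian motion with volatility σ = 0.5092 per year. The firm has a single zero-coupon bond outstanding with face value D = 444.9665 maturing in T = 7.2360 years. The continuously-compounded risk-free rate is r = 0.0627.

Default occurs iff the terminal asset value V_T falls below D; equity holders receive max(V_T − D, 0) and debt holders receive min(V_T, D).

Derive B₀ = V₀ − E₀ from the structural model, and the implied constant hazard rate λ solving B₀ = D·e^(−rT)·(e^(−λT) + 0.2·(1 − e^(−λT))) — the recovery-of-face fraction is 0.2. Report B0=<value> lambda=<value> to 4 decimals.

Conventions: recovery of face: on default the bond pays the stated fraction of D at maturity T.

B0=188.8246 lambda=0.0741

Work the structural quantities from V₀ = 578.2663 against face 444.9665:
d₁ = [ln(V₀/D) + (r + σ²/2)T] / (σ√T)
   = [ln(578.2663/444.9665) + (0.0627 + 0.5·0.5092²)·7.2360] / (0.5092·√7.2360)
   = [0.262035 + 1.391789] / 1.369739 = 1.207402
d₂ = d₁ − σ√T = 1.207402 − 1.369739 = -0.162337
N(d₁) = 0.886361,  N(d₂) = 0.435520,  e^(−rT) = 0.635275
E₀ = V₀·N(d₁) − D·e^(−rT)·N(d₂)
   = 578.2663·0.886361 − 444.9665·0.635275·0.435520 = 389.441655
B₀ = V₀ − E₀ = 578.2663 − 389.441655 = 188.824645
e^(−λT) = (B₀·e^(rT)/D − 0.2)/(1 − 0.2) = (188.8246·1.574121/444.9665 − 0.2)/0.8 = 0.58498651
λ = −ln(0.58498651)/7.2360 = 0.074097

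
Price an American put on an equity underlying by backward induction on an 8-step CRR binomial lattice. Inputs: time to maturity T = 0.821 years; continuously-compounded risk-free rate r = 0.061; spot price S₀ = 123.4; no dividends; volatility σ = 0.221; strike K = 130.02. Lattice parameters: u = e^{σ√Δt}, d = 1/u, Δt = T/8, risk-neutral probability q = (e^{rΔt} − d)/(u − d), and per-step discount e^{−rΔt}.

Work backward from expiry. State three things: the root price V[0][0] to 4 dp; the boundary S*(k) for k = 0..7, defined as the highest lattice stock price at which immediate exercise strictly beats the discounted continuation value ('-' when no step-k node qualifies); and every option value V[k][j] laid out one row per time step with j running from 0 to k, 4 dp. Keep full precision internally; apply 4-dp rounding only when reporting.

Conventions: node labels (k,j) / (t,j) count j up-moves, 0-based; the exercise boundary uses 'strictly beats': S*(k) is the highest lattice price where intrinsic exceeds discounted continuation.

price = 11.2640
boundary = - - 107.1078 99.7870 107.1078 99.7870 107.1078 114.9657
tree:
11.2640
16.3270 6.8471
22.9122 10.6022 3.5534
30.2330 15.8868 5.9783 1.4159
37.0534 22.9122 9.7612 2.6492 0.3242
43.4076 30.2330 15.3376 4.8649 0.6892 0.0000
49.3275 37.0534 22.9122 8.7117 1.4650 0.0000 0.0000
54.8428 43.4076 30.2330 15.0543 3.1142 0.0000 0.0000 0.0000
59.9812 49.3275 37.0534 22.9122 6.6200 0.0000 0.0000 0.0000 0.0000

Δt=0.10262, u=1.07336, d=0.93165, q=0.52662, disc=e^(-rΔt)=0.99376
k=8 terminal: V=max(K-S,0) → 59.9812 49.3275 37.0534 22.9122 6.6200 0.0000 0.0000 0.0000 0.0000
k=7: j=0 S=75.1772 intr=54.8428 cont=54.0314 V=54.8428[EX]; j=1 S=86.6124 intr=43.4076 cont=42.5962 V=43.4076[EX]; j=2 S=99.7870 intr=30.2330 cont=29.4216 V=30.2330[EX]; j=3 S=114.9657 intr=15.0543 cont=14.2429 V=15.0543[EX]; j=4 S=132.4531 intr=0.0000 cont=3.1142 V=3.1142[hold]; j=5 S=152.6006 intr=0.0000 cont=0.0000 V=0.0000[hold]; j=6 S=175.8127 intr=0.0000 cont=0.0000 V=0.0000[hold]; j=7 S=202.5557 intr=0.0000 cont=0.0000 V=0.0000[hold]  S*(7)=114.9657
k=6: j=0 S=80.6925 intr=49.3275 cont=48.5161 V=49.3275[EX]; j=1 S=92.9666 intr=37.0534 cont=36.2420 V=37.0534[EX]; j=2 S=107.1078 intr=22.9122 cont=22.1008 V=22.9122[EX]; j=3 S=123.4000 intr=6.6200 cont=8.7117 V=8.7117[hold]; j=4 S=142.1704 intr=0.0000 cont=1.4650 V=1.4650[hold]; j=5 S=163.7960 intr=0.0000 cont=0.0000 V=0.0000[hold]; j=6 S=188.7111 intr=0.0000 cont=0.0000 V=0.0000[hold]  S*(6)=107.1078
k=5: j=0 S=86.6124 intr=43.4076 cont=42.5962 V=43.4076[EX]; j=1 S=99.7870 intr=30.2330 cont=29.4216 V=30.2330[EX]; j=2 S=114.9657 intr=15.0543 cont=15.3376 V=15.3376[hold]; j=3 S=132.4531 intr=0.0000 cont=4.8649 V=4.8649[hold]; j=4 S=152.6006 intr=0.0000 cont=0.6892 V=0.6892[hold]; j=5 S=175.8127 intr=0.0000 cont=0.0000 V=0.0000[hold]  S*(5)=99.7870
k=4: j=0 S=92.9666 intr=37.0534 cont=36.2420 V=37.0534[EX]; j=1 S=107.1078 intr=22.9122 cont=22.2490 V=22.9122[EX]; j=2 S=123.4000 intr=6.6200 cont=9.7612 V=9.7612[hold]; j=3 S=142.1704 intr=0.0000 cont=2.6492 V=2.6492[hold]; j=4 S=163.7960 intr=0.0000 cont=0.3242 V=0.3242[hold]  S*(4)=107.1078
k=3: j=0 S=99.7870 intr=30.2330 cont=29.4216 V=30.2330[EX]; j=1 S=114.9657 intr=15.0543 cont=15.8868 V=15.8868[hold]; j=2 S=132.4531 intr=0.0000 cont=5.9783 V=5.9783[hold]; j=3 S=152.6006 intr=0.0000 cont=1.4159 V=1.4159[hold]  S*(3)=99.7870
k=2: j=0 S=107.1078 intr=22.9122 cont=22.5365 V=22.9122[EX]; j=1 S=123.4000 intr=6.6200 cont=10.6022 V=10.6022[hold]; j=2 S=142.1704 intr=0.0000 cont=3.5534 V=3.5534[hold]  S*(2)=107.1078
k=1: j=0 S=114.9657 intr=15.0543 cont=16.3270 V=16.3270[hold]; j=1 S=132.4531 intr=0.0000 cont=6.8471 V=6.8471[hold]  S*(1)=-
k=0: j=0 S=123.4000 intr=6.6200 cont=11.2640 V=11.2640[hold]  S*(0)=-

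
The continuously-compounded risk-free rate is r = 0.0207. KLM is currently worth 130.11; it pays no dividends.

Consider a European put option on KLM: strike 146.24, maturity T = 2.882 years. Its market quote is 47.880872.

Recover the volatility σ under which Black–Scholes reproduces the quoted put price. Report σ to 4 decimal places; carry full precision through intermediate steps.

At σ = 0.4991 the Black–Scholes value reproduces the quote:
σ√T = 0.4991·√2.882 = 0.847295
d₁ = (ln(S/K) + (r+σ²/2)T) / (σ√T) = (ln(130.11/146.24) + (0.0207+0.4991²/2)·2.882) / 0.847295 = (-0.116869 + 0.418612) / 0.847295 = 0.356125
d₂ = d₁ − σ√T = 0.356125 − 0.847295 = -0.491170
e^{−rT} = 0.942087
N(−d₁) = 0.360874,  N(−d₂) = 0.688347
V = K·e^{−rT}·N(−d₂) − S·N(−d₁) = 94.834124 − 46.953252 = 47.880872 (the observed quote) — the price is monotone increasing in volatility, hence this σ is the only solution

sigma = 0.4991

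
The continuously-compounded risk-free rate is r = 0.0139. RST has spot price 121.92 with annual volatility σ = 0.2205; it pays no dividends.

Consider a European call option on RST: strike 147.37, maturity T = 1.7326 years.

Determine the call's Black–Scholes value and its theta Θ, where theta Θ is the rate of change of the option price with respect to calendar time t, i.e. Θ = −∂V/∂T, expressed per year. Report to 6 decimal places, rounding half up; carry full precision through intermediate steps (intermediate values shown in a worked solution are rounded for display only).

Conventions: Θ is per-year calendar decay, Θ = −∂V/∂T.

σ√T = 0.2205·√1.7326 = 0.290240
d₁ = (ln(S/K) + (r+σ²/2)T) / (σ√T) = (ln(121.92/147.37) + (0.0139+0.2205²/2)·1.7326) / 0.290240 = (-0.189581 + 0.066203) / 0.290240 = -0.425091
d₂ = d₁ − σ√T = -0.425091 − 0.290240 = -0.715331
e^{−rT} = 0.976205
N(d₁) = 0.335385,  N(d₂) = 0.237202
Call price V = S·N(d₁) − K·e^{−rT}·N(d₂) = 40.890171 − 34.124689 = 6.765482
φ(d₁) = (1/√(2π))·e^{−d₁²/2} = 0.364478
Θ = −S·φ(d₁)·σ/(2√T) − r·K·e^{−rT}·N(d₂) = −3.721992 − 0.474333 = -4.196326

price = 6.765482
Θ = -4.196326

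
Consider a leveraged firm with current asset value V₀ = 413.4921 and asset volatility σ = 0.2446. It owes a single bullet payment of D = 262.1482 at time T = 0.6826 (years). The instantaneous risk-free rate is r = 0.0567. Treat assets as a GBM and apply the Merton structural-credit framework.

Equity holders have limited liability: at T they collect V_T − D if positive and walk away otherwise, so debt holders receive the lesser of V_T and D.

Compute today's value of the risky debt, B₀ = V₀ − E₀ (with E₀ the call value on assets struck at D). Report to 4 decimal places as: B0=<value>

Apply the equity-as-call identities (strike 262.1482, horizon 0.6826 years):
d₁ = [ln(V₀/D) + (r + σ²/2)T] / (σ√T)
   = [ln(413.4921/262.1482) + (0.0567 + 0.5·0.2446²)·0.6826] / (0.2446·√0.6826)
   = [0.455728 + 0.059123] / 0.202088 = 2.547666
d₂ = d₁ − σ√T = 2.547666 − 0.202088 = 2.345578
N(d₁) = 0.994578,  N(d₂) = 0.990501,  e^(−rT) = 0.962036
E₀ = V₀·N(d₁) − D·e^(−rT)·N(d₂)
   = 413.4921·0.994578 − 262.1482·0.962036·0.990501 = 161.449571
B₀ = V₀ − E₀ = 413.4921 − 161.449571 = 252.042529

B0=252.0425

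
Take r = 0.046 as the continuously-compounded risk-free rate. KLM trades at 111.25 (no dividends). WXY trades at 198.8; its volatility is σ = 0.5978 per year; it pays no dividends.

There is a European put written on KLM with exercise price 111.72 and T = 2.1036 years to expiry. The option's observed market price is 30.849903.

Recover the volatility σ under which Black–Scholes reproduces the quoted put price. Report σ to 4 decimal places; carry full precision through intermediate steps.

At σ = 0.5963 the Black–Scholes value reproduces the quote:
σ√T = 0.5963·√2.1036 = 0.864861
d₁ = (ln(S/K) + (r+σ²/2)T) / (σ√T) = (ln(111.25/111.72) + (0.046+0.5963²/2)·2.1036) / 0.864861 = (-0.004216 + 0.470758) / 0.864861 = 0.539442
d₂ = d₁ − σ√T = 0.539442 − 0.864861 = -0.325419
e^{−rT} = 0.907769
N(−d₁) = 0.294791,  N(−d₂) = 0.627568
V = K·e^{−rT}·N(−d₂) − S·N(−d₁) = 63.645408 − 32.795504 = 30.849903 (matching the quote); vega is positive throughout, so no other σ reproduces this price

sigma = 0.5963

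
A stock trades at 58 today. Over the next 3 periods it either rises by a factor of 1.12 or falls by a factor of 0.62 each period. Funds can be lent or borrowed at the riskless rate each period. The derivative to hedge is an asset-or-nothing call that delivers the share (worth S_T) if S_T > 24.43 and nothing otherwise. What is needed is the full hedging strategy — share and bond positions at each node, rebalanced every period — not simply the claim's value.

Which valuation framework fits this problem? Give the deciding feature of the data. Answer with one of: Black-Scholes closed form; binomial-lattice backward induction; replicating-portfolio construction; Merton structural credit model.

Key observation: what is demanded is not a single number but the (Δ, B) position at each node of the 1.12/0.62 tree starting at 58; constructing those positions is the replicating-portfolio method.

framework: replicating-portfolio construction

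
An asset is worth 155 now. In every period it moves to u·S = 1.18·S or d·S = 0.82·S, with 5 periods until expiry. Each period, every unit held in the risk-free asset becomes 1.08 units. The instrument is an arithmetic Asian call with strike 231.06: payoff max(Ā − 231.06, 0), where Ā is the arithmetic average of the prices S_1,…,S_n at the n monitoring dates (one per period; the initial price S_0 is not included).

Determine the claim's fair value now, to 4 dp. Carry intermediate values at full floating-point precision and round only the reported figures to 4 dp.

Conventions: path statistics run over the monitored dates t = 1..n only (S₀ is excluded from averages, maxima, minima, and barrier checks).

With p* = (R−d)/(u−d) = 0.7222, sum probability × payoff across the paths and divide by R^5.
Enumerate all 2^5 = 32 price paths (U = up ×1.18, D = down ×0.82); each path with k up-moves has probability p*^k·(1−p*)^(5−k).
DDDDD: Ā=88.8655, payoff=0.0000, prob=0.001654
UDDDD: Ā=127.8796, payoff=0.0000, prob=0.004300
DUDDD: Ā=116.7196, payoff=0.0000, prob=0.004300
UUDDD: Ā=167.9624, payoff=0.0000, prob=0.011180
DDUDD: Ā=107.5684, payoff=0.0000, prob=0.004300
UDUDD: Ā=154.7936, payoff=0.0000, prob=0.011180
DUUDD: Ā=143.6336, payoff=0.0000, prob=0.011180
UUUDD: Ā=206.6923, payoff=0.0000, prob=0.029067
DDDUD: Ā=100.0645, payoff=0.0000, prob=0.004300
UDDUD: Ā=143.9952, payoff=0.0000, prob=0.011180
DUDUD: Ā=132.8352, payoff=0.0000, prob=0.011180
UUDUD: Ā=191.1531, payoff=0.0000, prob=0.029067
DDUUD: Ā=123.6840, payoff=0.0000, prob=0.011180
UDUUD: Ā=177.9843, payoff=0.0000, prob=0.029067
DUUUD: Ā=166.8243, payoff=0.0000, prob=0.029067
UUUUD: Ā=240.0642, payoff=9.0042, prob=0.075575
DDDDU: Ā=93.9112, payoff=0.0000, prob=0.004300
UDDDU: Ā=135.1405, payoff=0.0000, prob=0.011180
DUDDU: Ā=123.9805, payoff=0.0000, prob=0.011180
UUDDU: Ā=178.4110, payoff=0.0000, prob=0.029067
DDUDU: Ā=114.8293, payoff=0.0000, prob=0.011180
UDUDU: Ā=165.2422, payoff=0.0000, prob=0.029067
DUUDU: Ā=154.0822, payoff=0.0000, prob=0.029067
UUUDU: Ā=221.7280, payoff=0.0000, prob=0.075575
DDDUU: Ā=107.3253, payoff=0.0000, prob=0.011180
UDDUU: Ā=154.4438, payoff=0.0000, prob=0.029067
DUDUU: Ā=143.2838, payoff=0.0000, prob=0.029067
UUDUU: Ā=206.1888, payoff=0.0000, prob=0.075575
DDUUU: Ā=134.1326, payoff=0.0000, prob=0.029067
UDUUU: Ā=193.0200, payoff=0.0000, prob=0.075575
DUUUU: Ā=181.8600, payoff=0.0000, prob=0.075575
UUUUU: Ā=261.7010, payoff=30.6410, prob=0.196496
Price = Σ prob·payoff / R^5 = 6.701339 / 1.469328 = 4.5608

price = 4.5608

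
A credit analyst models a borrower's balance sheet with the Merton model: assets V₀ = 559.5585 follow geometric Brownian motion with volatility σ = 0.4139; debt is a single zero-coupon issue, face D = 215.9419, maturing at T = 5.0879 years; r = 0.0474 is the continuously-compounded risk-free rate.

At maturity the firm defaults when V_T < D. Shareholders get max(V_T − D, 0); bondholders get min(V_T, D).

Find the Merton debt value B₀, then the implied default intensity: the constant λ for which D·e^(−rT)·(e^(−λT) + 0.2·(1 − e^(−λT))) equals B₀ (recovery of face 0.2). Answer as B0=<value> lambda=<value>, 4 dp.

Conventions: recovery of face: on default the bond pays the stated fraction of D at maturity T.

B0=156.9381 lambda=0.0194

With assets at 559.5585 and a single debt payment of 215.9419 at 5.0879 years:
d₁ = [ln(V₀/D) + (r + σ²/2)T] / (σ√T)
   = [ln(559.5585/215.9419) + (0.0474 + 0.5·0.4139²)·5.0879] / (0.4139·√5.0879)
   = [0.952139 + 0.676979] / 0.933608 = 1.744969
d₂ = d₁ − σ√T = 1.744969 − 0.933608 = 0.811361
N(d₁) = 0.959505,  N(d₂) = 0.791421,  e^(−rT) = 0.785711
E₀ = V₀·N(d₁) − D·e^(−rT)·N(d₂)
   = 559.5585·0.959505 − 215.9419·0.785711·0.791421 = 402.620422
B₀ = V₀ − E₀ = 559.5585 − 402.620422 = 156.938078
e^(−λT) = (B₀·e^(rT)/D − 0.2)/(1 − 0.2) = (156.9381·1.272733/215.9419 − 0.2)/0.8 = 0.90621540
λ = −ln(0.90621540)/5.0879 = 0.019355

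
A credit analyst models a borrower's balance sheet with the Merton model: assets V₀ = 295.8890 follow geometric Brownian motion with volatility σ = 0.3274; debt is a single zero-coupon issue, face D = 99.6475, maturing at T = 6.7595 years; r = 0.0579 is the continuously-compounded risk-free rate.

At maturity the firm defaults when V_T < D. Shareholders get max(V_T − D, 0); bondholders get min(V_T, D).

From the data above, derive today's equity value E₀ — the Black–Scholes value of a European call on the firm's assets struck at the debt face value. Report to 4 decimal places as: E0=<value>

E0=230.3831

Apply the equity-as-call identities (strike 99.6475, horizon 6.7595 years):
d₁ = [ln(V₀/D) + (r + σ²/2)T] / (σ√T)
   = [ln(295.8890/99.6475) + (0.0579 + 0.5·0.3274²)·6.7595] / (0.3274·√6.7595)
   = [1.088345 + 0.753653] / 0.851209 = 2.163980
d₂ = d₁ − σ√T = 2.163980 − 0.851209 = 1.312772
N(d₁) = 0.984767,  N(d₂) = 0.905370,  e^(−rT) = 0.676127
E₀ = V₀·N(d₁) − D·e^(−rT)·N(d₂)
   = 295.8890·0.984767 − 99.6475·0.676127·0.905370 = 230.383052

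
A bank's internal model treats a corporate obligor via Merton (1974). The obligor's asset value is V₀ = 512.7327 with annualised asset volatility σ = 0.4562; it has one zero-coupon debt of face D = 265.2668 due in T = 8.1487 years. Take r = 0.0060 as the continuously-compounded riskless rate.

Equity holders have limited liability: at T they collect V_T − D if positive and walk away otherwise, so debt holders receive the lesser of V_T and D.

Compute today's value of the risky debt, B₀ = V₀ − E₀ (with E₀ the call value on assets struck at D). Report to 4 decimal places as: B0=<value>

With assets at 512.7327 and a single debt payment of 265.2668 at 8.1487 years:
d₁ = [ln(V₀/D) + (r + σ²/2)T] / (σ√T)
   = [ln(512.7327/265.2668) + (0.0060 + 0.5·0.4562²)·8.1487] / (0.4562·√8.1487)
   = [0.659019 + 0.896840] / 1.302265 = 1.194732
d₂ = d₁ − σ√T = 1.194732 − 1.302265 = -0.107533
N(d₁) = 0.883904,  N(d₂) = 0.457183,  e^(−rT) = 0.952284
E₀ = V₀·N(d₁) − D·e^(−rT)·N(d₂)
   = 512.7327·0.883904 − 265.2668·0.952284·0.457183 = 337.717887
B₀ = V₀ − E₀ = 512.7327 − 337.717887 = 175.014813

B0=175.0148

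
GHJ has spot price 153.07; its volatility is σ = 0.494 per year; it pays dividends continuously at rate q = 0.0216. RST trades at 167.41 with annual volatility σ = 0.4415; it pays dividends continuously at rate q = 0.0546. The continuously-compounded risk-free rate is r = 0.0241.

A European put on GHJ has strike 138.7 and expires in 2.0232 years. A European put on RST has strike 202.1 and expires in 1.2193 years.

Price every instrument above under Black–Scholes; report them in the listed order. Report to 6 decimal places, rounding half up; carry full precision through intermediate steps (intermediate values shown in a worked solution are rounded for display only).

price(GHJ put K=138.7) = 31.448934
price(RST put K=202.1) = 57.271460

[GHJ put K=138.7]
σ√T = 0.494·√2.0232 = 0.702662
d₁ = (ln(S/K) + (r−q+σ²/2)T) / (σ√T) = (ln(153.07/138.7) + (0.0241−0.0216+0.494²/2)·2.0232) / 0.702662 = (0.098582 + 0.251925) / 0.702662 = 0.498827
d₂ = d₁ − σ√T = 0.498827 − 0.702662 = -0.203835
e^{−rT} = 0.952411
e^{−qT} = 0.957240
N(−d₁) = 0.308951,  N(−d₂) = 0.580759
price = K·e^{−rT}·N(−d₂) − S·e^{−qT}·N(−d₁) = 76.717832 − 45.268898 = 31.448934
[RST put K=202.1]
σ√T = 0.4415·√1.2193 = 0.487513
d₁ = (ln(S/K) + (r−q+σ²/2)T) / (σ√T) = (ln(167.41/202.1) + (0.0241−0.0546+0.4415²/2)·1.2193) / 0.487513 = (-0.188317 + 0.081646) / 0.487513 = -0.218807
d₂ = d₁ − σ√T = -0.218807 − 0.487513 = -0.706319
e^{−rT} = 0.971042
e^{−qT} = 0.935594
N(−d₁) = 0.586600,  N(−d₂) = 0.760005
price = K·e^{−rT}·N(−d₂) − S·e^{−qT}·N(−d₁) = 149.149259 − 91.877798 = 57.271460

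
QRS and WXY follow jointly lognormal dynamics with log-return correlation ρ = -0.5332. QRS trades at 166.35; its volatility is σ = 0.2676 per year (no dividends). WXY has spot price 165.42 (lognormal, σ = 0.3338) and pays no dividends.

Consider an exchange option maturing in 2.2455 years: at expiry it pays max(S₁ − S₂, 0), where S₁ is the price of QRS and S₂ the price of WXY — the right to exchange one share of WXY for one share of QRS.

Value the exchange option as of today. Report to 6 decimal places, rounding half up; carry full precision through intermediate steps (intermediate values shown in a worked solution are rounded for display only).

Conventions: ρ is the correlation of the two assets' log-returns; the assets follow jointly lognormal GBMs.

exchange price = 51.449812

σ_eff = √(σ₁² + σ₂² − 2ρσ₁σ₂) = √(0.2676² + 0.3338² − 2·-0.5332·0.2676·0.3338) = 0.527530
d₁ = (ln(S₁/S₂) + (q₂ − q₁ + σ_eff²/2)T) / (σ_eff√T) = (ln(166.35/165.42) + (0.0 − 0.0 + 0.139144)·2.2455) / 0.790504 = 0.402344
d₂ = d₁ − σ_eff√T = 0.402344 − 0.790504 = -0.388160
N(d₁) = 0.656285,  N(d₂) = 0.348949
V = S₁·e^{−q₁T}·N(d₁) − S₂·e^{−q₂T}·N(d₂) = 109.172935 − 57.723123 = 51.449812
Key observation: r never enters — measured in units of WXY, the claim is a call on S₁/S₂ struck at 1, so only the dividend yields and σ_eff matter.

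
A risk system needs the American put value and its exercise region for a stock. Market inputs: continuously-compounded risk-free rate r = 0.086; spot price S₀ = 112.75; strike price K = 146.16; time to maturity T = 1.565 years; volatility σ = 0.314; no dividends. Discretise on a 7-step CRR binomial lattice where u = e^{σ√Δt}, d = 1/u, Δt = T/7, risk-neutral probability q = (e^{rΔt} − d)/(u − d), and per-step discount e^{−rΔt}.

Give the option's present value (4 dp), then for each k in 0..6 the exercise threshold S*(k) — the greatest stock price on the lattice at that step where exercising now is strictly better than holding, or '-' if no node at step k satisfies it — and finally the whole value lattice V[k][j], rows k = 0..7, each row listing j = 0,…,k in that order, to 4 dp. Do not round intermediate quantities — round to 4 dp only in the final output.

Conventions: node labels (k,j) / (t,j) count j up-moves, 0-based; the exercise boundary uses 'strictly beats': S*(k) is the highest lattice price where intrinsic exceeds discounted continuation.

price = 34.0971
boundary = - 97.1934 83.7833 97.1934 112.7500 97.1934 112.7500
tree:
34.0971
48.9666 22.0629
62.3767 33.5166 12.6387
73.9366 48.9666 20.9424 5.6831
83.9016 62.3767 33.4100 10.5709 1.5241
92.4916 73.9366 48.9666 19.1506 3.2924 0.0000
99.8964 83.9016 62.3767 33.4100 7.1121 0.0000 0.0000
106.2796 92.4916 73.9366 48.9666 15.3635 0.0000 0.0000 0.0000

params: Δt=0.22357 u=1.16006 d=0.86203 q=0.52809 e^(-rΔt)=0.98096
t_7 payoffs: 106.2796 92.4916 73.9366 48.9666 15.3635 0.0000 0.0000 0.0000
t_6: node(6,0) S=46.2636 payoff=99.8964 vs cont=97.1130 → 99.8964 [stop]  node(6,1) S=62.2584 payoff=83.9016 vs cont=81.1182 → 83.9016 [stop]  node(6,2) S=83.7833 payoff=62.3767 vs cont=59.5933 → 62.3767 [stop]  node(6,3) S=112.7500 payoff=33.4100 vs cont=30.6266 → 33.4100 [stop]  node(6,4) S=151.7315 payoff=0.0000 vs cont=7.1121 → 7.1121 [wait]  node(6,5) S=204.1902 payoff=0.0000 vs cont=0.0000 → 0.0000 [wait]  node(6,6) S=274.7856 payoff=0.0000 vs cont=0.0000 → 0.0000 [wait]  ⇒ S*(6)=112.7500
t_5: node(5,0) S=53.6684 payoff=92.4916 vs cont=89.7082 → 92.4916 [stop]  node(5,1) S=72.2234 payoff=73.9366 vs cont=71.1532 → 73.9366 [stop]  node(5,2) S=97.1934 payoff=48.9666 vs cont=46.1832 → 48.9666 [stop]  node(5,3) S=130.7965 payoff=15.3635 vs cont=19.1506 → 19.1506 [wait]  node(5,4) S=176.0173 payoff=0.0000 vs cont=3.2924 → 3.2924 [wait]  node(5,5) S=236.8724 payoff=0.0000 vs cont=0.0000 → 0.0000 [wait]  ⇒ S*(5)=97.1934
t_4: node(4,0) S=62.2584 payoff=83.9016 vs cont=81.1182 → 83.9016 [stop]  node(4,1) S=83.7833 payoff=62.3767 vs cont=59.5933 → 62.3767 [stop]  node(4,2) S=112.7500 payoff=33.4100 vs cont=32.5885 → 33.4100 [stop]  node(4,3) S=151.7315 payoff=0.0000 vs cont=10.5709 → 10.5709 [wait]  node(4,4) S=204.1902 payoff=0.0000 vs cont=1.5241 → 1.5241 [wait]  ⇒ S*(4)=112.7500
t_3: node(3,0) S=72.2234 payoff=73.9366 vs cont=71.1532 → 73.9366 [stop]  node(3,1) S=97.1934 payoff=48.9666 vs cont=46.1832 → 48.9666 [stop]  node(3,2) S=130.7965 payoff=15.3635 vs cont=20.9424 → 20.9424 [wait]  node(3,3) S=176.0173 payoff=0.0000 vs cont=5.6831 → 5.6831 [wait]  ⇒ S*(3)=97.1934
t_2: node(2,0) S=83.7833 payoff=62.3767 vs cont=59.5933 → 62.3767 [stop]  node(2,1) S=112.7500 payoff=33.4100 vs cont=33.5166 → 33.5166 [wait]  node(2,2) S=151.7315 payoff=0.0000 vs cont=12.6387 → 12.6387 [wait]  ⇒ S*(2)=83.7833
t_1: node(1,0) S=97.1934 payoff=48.9666 vs cont=46.2384 → 48.9666 [stop]  node(1,1) S=130.7965 payoff=15.3635 vs cont=22.0629 → 22.0629 [wait]  ⇒ S*(1)=97.1934
t_0: node(0,0) S=112.7500 payoff=33.4100 vs cont=34.0971 → 34.0971 [wait]  ⇒ S*(0)=-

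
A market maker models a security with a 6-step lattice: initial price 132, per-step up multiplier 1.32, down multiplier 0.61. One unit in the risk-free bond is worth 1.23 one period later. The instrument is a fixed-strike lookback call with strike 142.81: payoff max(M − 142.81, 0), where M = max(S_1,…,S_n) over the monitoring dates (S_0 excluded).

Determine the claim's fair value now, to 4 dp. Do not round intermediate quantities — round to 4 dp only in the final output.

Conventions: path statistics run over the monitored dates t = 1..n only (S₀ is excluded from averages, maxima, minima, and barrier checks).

price = 100.0484

With p* = (R−d)/(u−d) = 0.8732, sum probability × payoff across the paths and divide by R^6.
Enumerate all 2^6 = 64 price paths (U = up ×1.32, D = down ×0.61); each path with k up-moves has probability p*^k·(1−p*)^(6−k).
DDDDDD: M=80.5200, payoff=0.0000, prob=0.000004
UDDDDD: M=174.2400, payoff=31.4300, prob=0.000029
DUDDDD: M=106.2864, payoff=0.0000, prob=0.000029
UUDDDD: M=229.9968, payoff=87.1868, prob=0.000197
DDUDDD: M=80.5200, payoff=0.0000, prob=0.000029
UDUDDD: M=174.2400, payoff=31.4300, prob=0.000197
DUUDDD: M=140.2980, payoff=0.0000, prob=0.000197
UUUDDD: M=303.5958, payoff=160.7858, prob=0.001356
DDDUDD: M=80.5200, payoff=0.0000, prob=0.000029
UDDUDD: M=174.2400, payoff=31.4300, prob=0.000197
DUDUDD: M=106.2864, payoff=0.0000, prob=0.000197
UUDUDD: M=229.9968, payoff=87.1868, prob=0.001356
DDUUDD: M=85.5818, payoff=0.0000, prob=0.000197
UDUUDD: M=185.1934, payoff=42.3834, prob=0.001356
DUUUDD: M=185.1934, payoff=42.3834, prob=0.001356
UUUUDD: M=400.7464, payoff=257.9364, prob=0.009343
DDDDUD: M=80.5200, payoff=0.0000, prob=0.000029
UDDDUD: M=174.2400, payoff=31.4300, prob=0.000197
DUDDUD: M=106.2864, payoff=0.0000, prob=0.000197
UUDDUD: M=229.9968, payoff=87.1868, prob=0.001356
DDUDUD: M=80.5200, payoff=0.0000, prob=0.000197
UDUDUD: M=174.2400, payoff=31.4300, prob=0.001356
DUUDUD: M=140.2980, payoff=0.0000, prob=0.001356
UUUDUD: M=303.5958, payoff=160.7858, prob=0.009343
DDDUUD: M=80.5200, payoff=0.0000, prob=0.000197
UDDUUD: M=174.2400, payoff=31.4300, prob=0.001356
DUDUUD: M=112.9680, payoff=0.0000, prob=0.001356
UUDUUD: M=244.4553, payoff=101.6453, prob=0.009343
DDUUUD: M=112.9680, payoff=0.0000, prob=0.001356
UDUUUD: M=244.4553, payoff=101.6453, prob=0.009343
DUUUUD: M=244.4553, payoff=101.6453, prob=0.009343
UUUUUD: M=528.9853, payoff=386.1753, prob=0.064365
DDDDDU: M=80.5200, payoff=0.0000, prob=0.000029
UDDDDU: M=174.2400, payoff=31.4300, prob=0.000197
DUDDDU: M=106.2864, payoff=0.0000, prob=0.000197
UUDDDU: M=229.9968, payoff=87.1868, prob=0.001356
DDUDDU: M=80.5200, payoff=0.0000, prob=0.000197
UDUDDU: M=174.2400, payoff=31.4300, prob=0.001356
DUUDDU: M=140.2980, payoff=0.0000, prob=0.001356
UUUDDU: M=303.5958, payoff=160.7858, prob=0.009343
DDDUDU: M=80.5200, payoff=0.0000, prob=0.000197
UDDUDU: M=174.2400, payoff=31.4300, prob=0.001356
DUDUDU: M=106.2864, payoff=0.0000, prob=0.001356
UUDUDU: M=229.9968, payoff=87.1868, prob=0.009343
DDUUDU: M=85.5818, payoff=0.0000, prob=0.001356
UDUUDU: M=185.1934, payoff=42.3834, prob=0.009343
DUUUDU: M=185.1934, payoff=42.3834, prob=0.009343
UUUUDU: M=400.7464, payoff=257.9364, prob=0.064365
DDDDUU: M=80.5200, payoff=0.0000, prob=0.000197
UDDDUU: M=174.2400, payoff=31.4300, prob=0.001356
DUDDUU: M=106.2864, payoff=0.0000, prob=0.001356
UUDDUU: M=229.9968, payoff=87.1868, prob=0.009343
DDUDUU: M=80.5200, payoff=0.0000, prob=0.001356
UDUDUU: M=174.2400, payoff=31.4300, prob=0.009343
DUUDUU: M=149.1177, payoff=6.3077, prob=0.009343
UUUDUU: M=322.6810, payoff=179.8710, prob=0.064365
DDDUUU: M=80.5200, payoff=0.0000, prob=0.001356
UDDUUU: M=174.2400, payoff=31.4300, prob=0.009343
DUDUUU: M=149.1177, payoff=6.3077, prob=0.009343
UUDUUU: M=322.6810, payoff=179.8710, prob=0.064365
DDUUUU: M=149.1177, payoff=6.3077, prob=0.009343
UDUUUU: M=322.6810, payoff=179.8710, prob=0.064365
DUUUUU: M=322.6810, payoff=179.8710, prob=0.064365
UUUUUU: M=698.2606, payoff=555.4506, prob=0.443404
Price = Σ prob·payoff / R^6 = 346.450079 / 3.462826 = 100.0484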